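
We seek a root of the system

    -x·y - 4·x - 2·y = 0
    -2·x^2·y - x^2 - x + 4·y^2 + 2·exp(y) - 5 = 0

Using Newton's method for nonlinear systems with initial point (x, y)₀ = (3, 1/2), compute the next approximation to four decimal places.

(5.7719, -4.8947)

At (3, 1/2): F = (-14.5000, -21.702557).
Jacobian J = [[-y - 4, -x - 2], [-4·x·y - 2·x - 1, -2·x^2 + 8·y + 2·exp(y)]].
At the point, J = [[-4.5000, -5.0000], [-13.0000, -10.702557]] (det J = -16.838491).
Solving J·Δ = −F gives Δ = (2.7719, -5.3947).
Then the next iterate is (x, y)₁ = (5.7719, -4.8947).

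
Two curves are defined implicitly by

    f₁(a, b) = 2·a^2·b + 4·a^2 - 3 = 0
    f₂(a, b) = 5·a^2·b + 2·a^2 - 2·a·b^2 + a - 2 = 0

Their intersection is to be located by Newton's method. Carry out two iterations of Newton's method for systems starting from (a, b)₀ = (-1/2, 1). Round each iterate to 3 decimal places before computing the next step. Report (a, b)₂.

At (-1/2, 1): F = (-1.500, 0.250).
Jacobian J = [[4·a·b + 8·a, 2·a^2], [10·a·b + 4·a - 2·b^2 + 1, 5·a^2 - 4·a·b]].
At the point, J = [[-6.000, 0.500], [-8.000, 3.250]] (det J = -15.500).
Solving J·Δ = −F gives Δ = (-0.323, -0.871).
Then the next iterate is (a, b)₁ = (-0.823, 0.129).
Round to (-0.823, 0.129) and repeat: F = (-0.11593, -1.00407), J = [[-7.00867, 1.35466], [-3.38695, 3.81131]].
Δ = (0.042, 0.300), so (a, b)₂ = (-0.781, 0.429).

(-0.781, 0.429)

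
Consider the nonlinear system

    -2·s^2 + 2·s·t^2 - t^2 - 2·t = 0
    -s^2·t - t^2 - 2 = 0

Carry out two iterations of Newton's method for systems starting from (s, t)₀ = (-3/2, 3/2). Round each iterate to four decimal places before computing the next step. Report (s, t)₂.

At (-3/2, 3/2): F = (-16.5000, -7.6250).
Jacobian J = [[-4·s + 2·t^2, 4·s·t - 2·t - 2], [-2·s·t, -s^2 - 2·t]].
At the point, J = [[10.5000, -14.0000], [4.5000, -5.2500]] (det J = 7.8750).
Solving J·Δ = −F gives Δ = (2.5556, 0.7381).
Then the next iterate is (s, t)₁ = (1.0556, 2.2381).
Round to (1.0556, 2.2381) and repeat: F = (-1.138680, -9.502987), J = [[5.795783, 2.973953], [-4.725077, -5.590491]].
Δ = (1.8871, -3.2949), so (s, t)₂ = (2.9427, -1.0568).

(2.9427, -1.0568)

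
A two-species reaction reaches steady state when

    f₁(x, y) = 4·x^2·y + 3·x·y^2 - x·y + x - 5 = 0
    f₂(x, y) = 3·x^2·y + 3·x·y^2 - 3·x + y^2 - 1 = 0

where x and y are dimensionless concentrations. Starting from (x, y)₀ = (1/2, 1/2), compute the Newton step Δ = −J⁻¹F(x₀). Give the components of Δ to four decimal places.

At (1/2, 1/2): F = (-3.8750, -1.5000).
Jacobian J = [[8·x·y + 3·y^2 - y + 1, 4·x^2 + 6·x·y - x], [6·x·y + 3·y^2 - 3, 3·x^2 + 6·x·y + 2·y]].
At the point, J = [[3.2500, 2.0000], [-0.7500, 3.2500]] (det J = 12.0625).
Solving J·Δ = −F gives Δ = (0.7953, 0.6451).

(0.7953, 0.6451)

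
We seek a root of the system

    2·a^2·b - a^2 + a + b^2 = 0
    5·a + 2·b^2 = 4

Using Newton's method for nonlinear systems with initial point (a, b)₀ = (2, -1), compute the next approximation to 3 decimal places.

(2.857, 2.071)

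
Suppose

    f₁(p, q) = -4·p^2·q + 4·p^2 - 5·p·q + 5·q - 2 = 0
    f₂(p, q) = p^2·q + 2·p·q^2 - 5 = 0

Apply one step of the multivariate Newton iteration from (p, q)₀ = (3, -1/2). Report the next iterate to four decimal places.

At (3, -1/2): F = (57.0000, -8.0000).
Jacobian J = [[-8·p·q + 8·p - 5·q, -4·p^2 - 5·p + 5], [2·p·q + 2·q^2, p^2 + 4·p·q]].
At the point, J = [[38.5000, -46.0000], [-2.5000, 3.0000]] (det J = 0.5000).
Solving J·Δ = −F gives Δ = (394.0000, 331.0000).
Then the next iterate is (p, q)₁ = (397.0000, 330.5000).

(397.0000, 330.5000)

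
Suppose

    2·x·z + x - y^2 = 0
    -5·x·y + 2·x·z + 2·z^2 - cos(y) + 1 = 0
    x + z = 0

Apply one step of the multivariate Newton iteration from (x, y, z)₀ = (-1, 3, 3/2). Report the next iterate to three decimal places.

(-0.428, 1.572, 0.428)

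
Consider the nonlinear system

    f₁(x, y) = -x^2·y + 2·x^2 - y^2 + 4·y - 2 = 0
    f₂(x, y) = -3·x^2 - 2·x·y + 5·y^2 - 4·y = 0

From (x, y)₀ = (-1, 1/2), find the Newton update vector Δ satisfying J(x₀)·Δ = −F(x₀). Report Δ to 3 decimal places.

(0.487, 0.105)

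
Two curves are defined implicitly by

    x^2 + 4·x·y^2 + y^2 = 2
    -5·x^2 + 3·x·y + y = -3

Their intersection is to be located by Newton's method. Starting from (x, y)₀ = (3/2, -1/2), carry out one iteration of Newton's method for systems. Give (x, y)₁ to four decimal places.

(0.7941, -0.6176)

At (3/2, -1/2): F = (2.0000, -11.0000).
Jacobian J = [[2·x + 4·y^2, 8·x·y + 2·y], [-10·x + 3·y, 3·x + 1]].
At the point, J = [[4.0000, -7.0000], [-16.5000, 5.5000]] (det J = -93.5000).
Solving J·Δ = −F gives Δ = (-0.7059, -0.1176).
Then the next iterate is (x, y)₁ = (0.7941, -0.6176).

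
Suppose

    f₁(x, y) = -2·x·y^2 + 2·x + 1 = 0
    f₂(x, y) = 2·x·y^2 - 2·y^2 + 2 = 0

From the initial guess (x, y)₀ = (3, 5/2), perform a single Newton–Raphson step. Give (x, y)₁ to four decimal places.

At (3, 5/2): F = (-30.5000, 27.0000).
Jacobian J = [[-2·y^2 + 2, -4·x·y], [2·y^2, 4·x·y - 4·y]].
At the point, J = [[-10.5000, -30.0000], [12.5000, 20.0000]] (det J = 165.0000).
Solving J·Δ = −F gives Δ = (-1.2121, -0.5924).
Then the next iterate is (x, y)₁ = (1.7879, 1.9076).

(1.7879, 1.9076)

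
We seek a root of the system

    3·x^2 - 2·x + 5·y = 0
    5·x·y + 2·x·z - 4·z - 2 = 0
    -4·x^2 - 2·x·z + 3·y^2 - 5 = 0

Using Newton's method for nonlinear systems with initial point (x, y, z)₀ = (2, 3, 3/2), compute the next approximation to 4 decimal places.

At (2, 3, 3/2): F = (23.0000, 28.0000, 0.0000).
Jacobian J = [[6·x - 2, 5, 0], [5·y + 2·z, 5·x, 2·x - 4], [-8·x - 2·z, 6·y, -2·x]].
At the point, J = [[10.0000, 5.0000, 0.0000], [18.0000, 10.0000, 0.0000], [-19.0000, 18.0000, -4.0000]] (det J = -40.0000).
Solving J·Δ = −F gives Δ = (-9.0000, 13.4000, 103.0500).
Then the next iterate is (x, y, z)₁ = (-7.0000, 16.4000, 104.5500).

(-7.0000, 16.4000, 104.5500)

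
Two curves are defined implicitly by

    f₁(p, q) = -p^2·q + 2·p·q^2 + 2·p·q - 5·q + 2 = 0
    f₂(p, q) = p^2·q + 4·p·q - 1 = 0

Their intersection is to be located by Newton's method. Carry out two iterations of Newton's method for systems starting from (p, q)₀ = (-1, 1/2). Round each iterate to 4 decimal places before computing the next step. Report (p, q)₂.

(3.9360, 1.1175)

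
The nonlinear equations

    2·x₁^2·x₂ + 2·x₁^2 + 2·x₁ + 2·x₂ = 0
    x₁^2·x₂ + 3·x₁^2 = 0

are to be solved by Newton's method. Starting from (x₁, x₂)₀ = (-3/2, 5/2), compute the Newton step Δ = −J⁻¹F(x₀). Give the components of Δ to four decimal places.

At (-3/2, 5/2): F = (17.7500, 12.3750).
Jacobian J = [[4·x₁·x₂ + 4·x₁ + 2, 2·x₁^2 + 2], [2·x₁·x₂ + 6·x₁, x₁^2]].
At the point, J = [[-19.0000, 6.5000], [-16.5000, 2.2500]] (det J = 64.5000).
Solving J·Δ = −F gives Δ = (0.6279, -0.8953).

(0.6279, -0.8953)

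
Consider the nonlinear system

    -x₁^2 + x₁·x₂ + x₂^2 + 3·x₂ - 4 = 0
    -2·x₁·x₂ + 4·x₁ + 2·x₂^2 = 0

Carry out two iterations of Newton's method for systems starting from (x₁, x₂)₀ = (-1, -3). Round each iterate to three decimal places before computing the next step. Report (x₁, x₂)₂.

At (-1, -3): F = (-2.000, 8.000).
Jacobian J = [[-2·x₁ + x₂, x₁ + 2·x₂ + 3], [-2·x₂ + 4, -2·x₁ + 4·x₂]].
At the point, J = [[-1.000, -4.000], [10.000, -10.000]] (det J = 50.000).
Solving J·Δ = −F gives Δ = (-1.040, -0.240).
Then the next iterate is (x₁, x₂)₁ = (-2.040, -3.240).
Round to (-2.040, -3.240) and repeat: F = (-0.77440, -0.384), J = [[0.840, -5.520], [10.480, -8.880]].
Δ = (-0.094, -0.155), so (x₁, x₂)₂ = (-2.134, -3.395).

(-2.134, -3.395)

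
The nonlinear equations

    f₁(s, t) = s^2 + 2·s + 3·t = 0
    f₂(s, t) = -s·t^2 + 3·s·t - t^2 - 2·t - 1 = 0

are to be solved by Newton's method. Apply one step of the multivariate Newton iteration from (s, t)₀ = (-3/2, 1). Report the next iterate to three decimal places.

(15.750, 6.000)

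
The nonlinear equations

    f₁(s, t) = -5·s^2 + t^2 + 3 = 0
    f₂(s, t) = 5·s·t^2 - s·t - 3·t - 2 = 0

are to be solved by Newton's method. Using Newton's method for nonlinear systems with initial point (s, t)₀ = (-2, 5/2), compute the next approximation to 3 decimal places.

(-1.241, 1.614)

At (-2, 5/2): F = (-10.750, -67.000).
Jacobian J = [[-10·s, 2·t], [5·t^2 - t, 10·s·t - s - 3]].
At the point, J = [[20.000, 5.000], [28.750, -51.000]] (det J = -1163.750).
Solving J·Δ = −F gives Δ = (0.759, -0.886).
Then the next iterate is (s, t)₁ = (-1.241, 1.614).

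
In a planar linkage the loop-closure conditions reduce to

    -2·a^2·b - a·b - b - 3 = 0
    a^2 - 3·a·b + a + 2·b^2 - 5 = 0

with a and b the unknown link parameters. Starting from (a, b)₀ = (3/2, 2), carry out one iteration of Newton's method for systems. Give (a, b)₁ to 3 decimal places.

At (3/2, 2): F = (-17.000, -2.250).
Jacobian J = [[-4·a·b - b, -2·a^2 - a - 1], [2·a - 3·b + 1, -3·a + 4·b]].
At the point, J = [[-14.000, -7.000], [-2.000, 3.500]] (det J = -63.000).
Solving J·Δ = −F gives Δ = (-1.194, -0.040).
Then the next iterate is (a, b)₁ = (0.306, 1.960).

(0.306, 1.960)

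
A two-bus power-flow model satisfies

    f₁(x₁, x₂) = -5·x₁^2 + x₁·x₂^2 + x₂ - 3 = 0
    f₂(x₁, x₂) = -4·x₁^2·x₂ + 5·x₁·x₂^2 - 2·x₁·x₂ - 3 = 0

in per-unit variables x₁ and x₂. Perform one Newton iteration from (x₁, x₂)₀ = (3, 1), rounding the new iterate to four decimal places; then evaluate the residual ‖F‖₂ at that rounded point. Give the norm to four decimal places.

13.4850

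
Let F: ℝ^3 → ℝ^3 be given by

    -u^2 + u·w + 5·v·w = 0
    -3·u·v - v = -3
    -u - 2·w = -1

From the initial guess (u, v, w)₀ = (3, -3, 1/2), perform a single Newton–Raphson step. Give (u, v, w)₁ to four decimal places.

(-1.0909, -3.3818, 1.0455)

At (3, -3, 1/2): F = (-15.0000, 33.0000, -3.0000).
Jacobian J = [[-2·u + w, 5·w, u + 5·v], [-3·v, -3·u - 1, 0], [-1, 0, -2]].
At the point, J = [[-5.5000, 2.5000, -12.0000], [9.0000, -10.0000, 0.0000], [-1.0000, 0.0000, -2.0000]] (det J = 55.0000).
Solving J·Δ = −F gives Δ = (-4.0909, -0.3818, 0.5455).
Then the next iterate is (u, v, w)₁ = (-1.0909, -3.3818, 1.0455).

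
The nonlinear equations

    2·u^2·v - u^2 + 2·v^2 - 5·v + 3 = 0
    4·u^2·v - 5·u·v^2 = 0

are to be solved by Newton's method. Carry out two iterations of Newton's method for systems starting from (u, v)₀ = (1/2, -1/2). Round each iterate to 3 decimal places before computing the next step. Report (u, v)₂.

(-0.963, 1.661)

At (1/2, -1/2): F = (5.500, -1.125).
Jacobian J = [[4·u·v - 2·u, 2·u^2 + 4·v - 5], [8·u·v - 5·v^2, 4·u^2 - 10·u·v]].
At the point, J = [[-2.000, -6.500], [-3.250, 3.500]] (det J = -28.125).
Solving J·Δ = −F gives Δ = (0.424, 0.716).
Then the next iterate is (u, v)₁ = (0.924, 0.216).
Round to (0.924, 0.216) and repeat: F = (1.52837, 0.52211), J = [[-1.04966, -2.42845], [1.36339, 1.41926]].
Δ = (-1.887, 1.445), so (u, v)₂ = (-0.963, 1.661).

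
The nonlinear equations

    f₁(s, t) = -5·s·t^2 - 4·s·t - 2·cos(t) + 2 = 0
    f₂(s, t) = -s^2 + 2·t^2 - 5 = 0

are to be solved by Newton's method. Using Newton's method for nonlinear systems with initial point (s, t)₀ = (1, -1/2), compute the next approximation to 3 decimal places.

(-0.244, -2.006)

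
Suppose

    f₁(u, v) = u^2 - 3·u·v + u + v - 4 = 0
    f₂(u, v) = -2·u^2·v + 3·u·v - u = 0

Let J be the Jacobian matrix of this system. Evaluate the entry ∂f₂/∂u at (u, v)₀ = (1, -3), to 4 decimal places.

2.0000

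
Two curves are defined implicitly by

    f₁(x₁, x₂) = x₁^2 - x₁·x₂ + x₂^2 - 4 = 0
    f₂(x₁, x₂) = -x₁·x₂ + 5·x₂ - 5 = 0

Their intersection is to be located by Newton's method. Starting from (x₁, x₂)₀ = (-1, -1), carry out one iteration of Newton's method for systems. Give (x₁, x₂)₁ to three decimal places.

At (-1, -1): F = (-3.000, -11.000).
Jacobian J = [[2·x₁ - x₂, -x₁ + 2·x₂], [-x₂, -x₁ + 5]].
At the point, J = [[-1.000, -1.000], [1.000, 6.000]] (det J = -5.000).
Solving J·Δ = −F gives Δ = (-5.800, 2.800).
Then the next iterate is (x₁, x₂)₁ = (-6.800, 1.800).

(-6.800, 1.800)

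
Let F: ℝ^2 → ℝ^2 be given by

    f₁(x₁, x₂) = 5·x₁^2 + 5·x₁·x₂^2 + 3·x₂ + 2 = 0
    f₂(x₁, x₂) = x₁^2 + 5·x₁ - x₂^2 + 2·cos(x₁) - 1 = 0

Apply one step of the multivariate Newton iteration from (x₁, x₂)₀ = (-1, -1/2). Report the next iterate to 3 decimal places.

At (-1, -1/2): F = (4.250, -4.16940).
Jacobian J = [[10·x₁ + 5·x₂^2, 10·x₁·x₂ + 3], [2·x₁ - 2·sin(x₁) + 5, -2·x₂]].
At the point, J = [[-8.750, 8.000], [4.68294, 1.000]] (det J = -46.21354).
Solving J·Δ = −F gives Δ = (0.814, 0.359).
Then the next iterate is (x₁, x₂)₁ = (-0.186, -0.141).

(-0.186, -0.141)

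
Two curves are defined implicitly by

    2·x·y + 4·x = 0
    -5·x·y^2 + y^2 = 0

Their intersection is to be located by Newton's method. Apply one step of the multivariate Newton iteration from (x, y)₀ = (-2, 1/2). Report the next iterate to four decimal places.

At (-2, 1/2): F = (-10.0000, 2.7500).
Jacobian J = [[2·y + 4, 2·x], [-5·y^2, -10·x·y + 2·y]].
At the point, J = [[5.0000, -4.0000], [-1.2500, 11.0000]] (det J = 50.0000).
Solving J·Δ = −F gives Δ = (1.9800, -0.0250).
Then the next iterate is (x, y)₁ = (-0.0200, 0.4750).

(-0.0200, 0.4750)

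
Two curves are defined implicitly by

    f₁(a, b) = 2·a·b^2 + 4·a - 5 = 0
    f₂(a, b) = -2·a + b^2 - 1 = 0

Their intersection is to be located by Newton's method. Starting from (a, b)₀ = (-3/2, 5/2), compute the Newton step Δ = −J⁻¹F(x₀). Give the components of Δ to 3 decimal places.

(0.476, -1.460)

At (-3/2, 5/2): F = (-29.750, 8.250).
Jacobian J = [[2·b^2 + 4, 4·a·b], [-2, 2·b]].
At the point, J = [[16.500, -15.000], [-2.000, 5.000]] (det J = 52.500).
Solving J·Δ = −F gives Δ = (0.476, -1.460).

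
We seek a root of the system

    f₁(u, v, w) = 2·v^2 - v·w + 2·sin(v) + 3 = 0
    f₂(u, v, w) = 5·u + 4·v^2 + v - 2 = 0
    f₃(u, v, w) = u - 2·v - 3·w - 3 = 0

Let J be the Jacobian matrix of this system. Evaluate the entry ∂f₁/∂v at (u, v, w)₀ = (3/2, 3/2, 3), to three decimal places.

3.141

∂f₁/∂v = 4·v - w + 2·cos(v).
At (3/2, 3/2, 3) this is 3.141.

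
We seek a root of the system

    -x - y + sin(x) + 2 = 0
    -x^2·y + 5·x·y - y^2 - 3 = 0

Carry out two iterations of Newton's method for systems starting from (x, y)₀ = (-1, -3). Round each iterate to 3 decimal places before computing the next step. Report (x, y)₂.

(0.328, 1.805)

At (-1, -3): F = (5.15853, 6.000).
Jacobian J = [[cos(x) - 1, -1], [-2·x·y + 5·y, -x^2 + 5·x - 2·y]].
At the point, J = [[-0.45970, -1.000], [-21.000, 0.000]] (det J = -21.000).
Solving J·Δ = −F gives Δ = (0.286, 5.027).
Then the next iterate is (x, y)₁ = (-0.714, 2.027).
Round to (-0.714, 2.027) and repeat: F = (0.03214, -15.37848), J = [[-0.24425, -1.000], [13.02956, -8.13380]].
Δ = (1.042, -0.222), so (x, y)₂ = (0.328, 1.805).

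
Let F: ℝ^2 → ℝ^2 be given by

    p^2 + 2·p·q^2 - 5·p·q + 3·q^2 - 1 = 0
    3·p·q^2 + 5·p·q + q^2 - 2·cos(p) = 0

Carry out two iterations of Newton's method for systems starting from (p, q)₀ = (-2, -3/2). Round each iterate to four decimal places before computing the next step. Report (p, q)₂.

(-0.3330, -1.2201)

At (-2, -3/2): F = (-14.2500, 4.582294).
Jacobian J = [[2·p + 2·q^2 - 5·q, 4·p·q - 5·p + 6·q], [3·q^2 + 5·q + 2·sin(p), 6·p·q + 5·p + 2·q]].
At the point, J = [[8.0000, 13.0000], [-2.568595, 5.0000]] (det J = 73.391733).
Solving J·Δ = −F gives Δ = (1.7825, -0.0008).
Then the next iterate is (p, q)₁ = (-0.2175, -1.5008).
Round to (-0.2175, -1.5008) and repeat: F = (3.192594, 0.461949), J = [[11.573801, -6.611604], [-1.178376, -2.130556]].
Δ = (-0.1155, 0.2807), so (p, q)₂ = (-0.3330, -1.2201).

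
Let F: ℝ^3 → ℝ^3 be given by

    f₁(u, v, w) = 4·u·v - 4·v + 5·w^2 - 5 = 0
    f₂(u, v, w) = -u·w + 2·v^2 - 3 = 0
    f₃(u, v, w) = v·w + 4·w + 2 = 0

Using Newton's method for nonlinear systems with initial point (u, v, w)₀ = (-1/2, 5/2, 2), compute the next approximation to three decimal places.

(4.096, 2.484, -0.303)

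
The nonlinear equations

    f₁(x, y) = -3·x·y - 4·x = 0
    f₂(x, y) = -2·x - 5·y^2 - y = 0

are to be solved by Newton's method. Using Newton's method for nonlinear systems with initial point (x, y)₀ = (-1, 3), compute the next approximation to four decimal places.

(-0.3521, 1.4743)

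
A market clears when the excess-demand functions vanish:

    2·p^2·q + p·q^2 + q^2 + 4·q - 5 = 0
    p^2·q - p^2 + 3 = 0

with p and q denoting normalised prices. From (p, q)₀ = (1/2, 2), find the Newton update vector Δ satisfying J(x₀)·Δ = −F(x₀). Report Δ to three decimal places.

(-3.721, 1.882)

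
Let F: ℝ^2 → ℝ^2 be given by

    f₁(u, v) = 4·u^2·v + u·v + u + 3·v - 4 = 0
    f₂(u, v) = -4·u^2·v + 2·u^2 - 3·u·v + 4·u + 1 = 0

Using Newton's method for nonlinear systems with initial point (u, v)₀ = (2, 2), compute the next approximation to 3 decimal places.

(0.603, 2.424)

At (2, 2): F = (40.000, -27.000).
Jacobian J = [[8·u·v + v + 1, 4·u^2 + u + 3], [-8·u·v + 4·u - 3·v + 4, -4·u^2 - 3·u]].
At the point, J = [[35.000, 21.000], [-26.000, -22.000]] (det J = -224.000).
Solving J·Δ = −F gives Δ = (-1.397, 0.424).
Then the next iterate is (u, v)₁ = (0.603, 2.424).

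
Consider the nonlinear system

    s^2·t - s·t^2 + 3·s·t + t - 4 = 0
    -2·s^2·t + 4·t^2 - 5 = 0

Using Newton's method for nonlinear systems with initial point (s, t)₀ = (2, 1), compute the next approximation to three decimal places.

(0.875, 1.250)

At (2, 1): F = (5.000, -9.000).
Jacobian J = [[2·s·t - t^2 + 3·t, s^2 - 2·s·t + 3·s + 1], [-4·s·t, -2·s^2 + 8·t]].
At the point, J = [[6.000, 7.000], [-8.000, 0.000]] (det J = 56.000).
Solving J·Δ = −F gives Δ = (-1.125, 0.250).
Then the next iterate is (s, t)₁ = (0.875, 1.250).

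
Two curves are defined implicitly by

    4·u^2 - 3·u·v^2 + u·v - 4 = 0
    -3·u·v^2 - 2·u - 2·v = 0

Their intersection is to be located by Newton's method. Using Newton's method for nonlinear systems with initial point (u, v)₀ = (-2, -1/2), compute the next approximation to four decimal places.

(-1.4483, 0.1228)

At (-2, -1/2): F = (14.5000, 6.5000).
Jacobian J = [[8·u - 3·v^2 + v, -6·u·v + u], [-3·v^2 - 2, -6·u·v - 2]].
At the point, J = [[-17.2500, -8.0000], [-2.7500, -8.0000]] (det J = 116.0000).
Solving J·Δ = −F gives Δ = (0.5517, 0.6228).
Then the next iterate is (u, v)₁ = (-1.4483, 0.1228).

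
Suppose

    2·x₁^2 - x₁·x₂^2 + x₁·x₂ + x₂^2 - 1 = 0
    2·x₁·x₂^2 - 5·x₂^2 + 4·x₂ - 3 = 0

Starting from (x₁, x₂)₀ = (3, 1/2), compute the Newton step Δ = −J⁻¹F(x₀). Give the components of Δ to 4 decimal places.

At (3, 1/2): F = (18.0000, -0.7500).
Jacobian J = [[4·x₁ - x₂^2 + x₂, -2·x₁·x₂ + x₁ + 2·x₂], [2·x₂^2, 4·x₁·x₂ - 10·x₂ + 4]].
At the point, J = [[12.2500, 1.0000], [0.5000, 5.0000]] (det J = 60.7500).
Solving J·Δ = −F gives Δ = (-1.4938, 0.2994).

(-1.4938, 0.2994)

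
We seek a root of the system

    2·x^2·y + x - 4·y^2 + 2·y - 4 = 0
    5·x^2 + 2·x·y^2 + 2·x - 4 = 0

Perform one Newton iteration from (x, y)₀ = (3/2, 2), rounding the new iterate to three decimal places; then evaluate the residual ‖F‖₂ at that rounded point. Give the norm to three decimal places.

6.869

At (3/2, 2): F = (-5.500, 22.250).
Jacobian J = [[4·x·y + 1, 2·x^2 - 8·y + 2], [10·x + 2·y^2 + 2, 4·x·y]].
At the point, J = [[13.000, -9.500], [25.000, 12.000]] (det J = 393.500).
Solving J·Δ = −F gives Δ = (-0.369, -1.084).
Then the next iterate is (x, y)₁ = (1.131, 0.916).
Re-evaluating at (1.131, 0.916): F = (-2.04980, 6.55575), so ‖F‖₂ = 6.869.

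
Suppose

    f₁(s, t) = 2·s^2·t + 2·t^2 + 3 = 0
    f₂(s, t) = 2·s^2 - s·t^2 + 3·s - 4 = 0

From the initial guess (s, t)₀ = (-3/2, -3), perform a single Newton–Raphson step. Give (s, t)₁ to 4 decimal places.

(-1.4851, -1.9643)

At (-3/2, -3): F = (7.5000, 9.5000).
Jacobian J = [[4·s·t, 2·s^2 + 4·t], [4·s - t^2 + 3, -2·s·t]].
At the point, J = [[18.0000, -7.5000], [-12.0000, -9.0000]] (det J = -252.0000).
Solving J·Δ = −F gives Δ = (0.0149, 1.0357).
Then the next iterate is (s, t)₁ = (-1.4851, -1.9643).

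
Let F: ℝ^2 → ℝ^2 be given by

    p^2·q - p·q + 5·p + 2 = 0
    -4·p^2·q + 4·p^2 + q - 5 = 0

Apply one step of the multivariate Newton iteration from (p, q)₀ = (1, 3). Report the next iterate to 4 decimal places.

(0.1250, 4.3333)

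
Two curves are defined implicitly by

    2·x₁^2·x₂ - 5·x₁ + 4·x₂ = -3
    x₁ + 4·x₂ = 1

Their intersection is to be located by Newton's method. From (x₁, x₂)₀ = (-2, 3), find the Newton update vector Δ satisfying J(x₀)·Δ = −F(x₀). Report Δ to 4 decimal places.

(0.6875, -2.4219)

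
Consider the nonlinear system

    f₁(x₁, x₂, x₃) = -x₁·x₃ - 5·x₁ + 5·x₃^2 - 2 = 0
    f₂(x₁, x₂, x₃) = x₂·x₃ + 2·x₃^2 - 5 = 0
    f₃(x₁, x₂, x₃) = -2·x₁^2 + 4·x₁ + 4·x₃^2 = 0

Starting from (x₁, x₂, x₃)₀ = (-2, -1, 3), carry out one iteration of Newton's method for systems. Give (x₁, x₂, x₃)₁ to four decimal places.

(-0.6528, 1.1921, 1.4931)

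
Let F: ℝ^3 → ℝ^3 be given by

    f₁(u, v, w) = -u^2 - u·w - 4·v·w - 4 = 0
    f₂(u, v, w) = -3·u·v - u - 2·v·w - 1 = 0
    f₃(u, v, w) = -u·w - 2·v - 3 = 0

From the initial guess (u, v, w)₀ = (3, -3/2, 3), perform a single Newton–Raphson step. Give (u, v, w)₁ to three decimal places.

(1.322, -0.991, 1.338)

At (3, -3/2, 3): F = (-4.000, 18.500, -9.000).
Jacobian J = [[-2·u - w, -4·w, -u - 4·v], [-3·v - 1, -3·u - 2·w, -2·v], [-w, -2, -u]].
At the point, J = [[-9.000, -12.000, 3.000], [3.500, -15.000, 3.000], [-3.000, -2.000, -3.000]] (det J = -633.000).
Solving J·Δ = −F gives Δ = (-1.678, 0.509, -1.662).
Then the next iterate is (u, v, w)₁ = (1.322, -0.991, 1.338).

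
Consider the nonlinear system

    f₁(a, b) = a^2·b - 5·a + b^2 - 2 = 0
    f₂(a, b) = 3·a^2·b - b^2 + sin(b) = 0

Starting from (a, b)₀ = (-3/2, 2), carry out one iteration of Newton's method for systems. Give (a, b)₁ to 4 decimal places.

(-1.1270, 0.4164)

At (-3/2, 2): F = (14.0000, 10.409297).
Jacobian J = [[2·a·b - 5, a^2 + 2·b], [6·a·b, 3·a^2 - 2·b + cos(b)]].
At the point, J = [[-11.0000, 6.2500], [-18.0000, 2.333853]] (det J = 86.827615).
Solving J·Δ = −F gives Δ = (0.3730, -1.5836).
Then the next iterate is (a, b)₁ = (-1.1270, 0.4164).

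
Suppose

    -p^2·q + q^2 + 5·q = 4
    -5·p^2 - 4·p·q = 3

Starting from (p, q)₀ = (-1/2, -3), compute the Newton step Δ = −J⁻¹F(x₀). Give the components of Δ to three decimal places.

(2.053, -12.328)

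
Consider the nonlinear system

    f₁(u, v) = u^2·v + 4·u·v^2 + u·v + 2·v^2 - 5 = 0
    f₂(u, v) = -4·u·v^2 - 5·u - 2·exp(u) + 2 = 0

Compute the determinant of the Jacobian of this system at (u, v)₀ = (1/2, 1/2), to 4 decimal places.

40.1629

J = [[2·u·v + 4·v^2 + v, u^2 + 8·u·v + u + 4·v], [-4·v^2 - 2·exp(u) - 5, -8·u·v]].
At the point, J = [[2.0000, 4.7500], [-9.297443, -2.0000]].
det J = 40.1629.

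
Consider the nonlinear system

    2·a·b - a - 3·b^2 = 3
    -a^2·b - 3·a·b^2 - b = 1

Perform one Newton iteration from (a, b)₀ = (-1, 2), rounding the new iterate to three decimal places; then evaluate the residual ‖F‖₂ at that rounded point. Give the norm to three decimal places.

4.250

At (-1, 2): F = (-18.000, 7.000).
Jacobian J = [[2·b - 1, 2·a - 6·b], [-2·a·b - 3·b^2, -a^2 - 6·a·b - 1]].
At the point, J = [[3.000, -14.000], [-8.000, 10.000]] (det J = -82.000).
Solving J·Δ = −F gives Δ = (-1.000, -1.500).
Then the next iterate is (a, b)₁ = (-2.000, 0.500).
Re-evaluating at (-2.000, 0.500): F = (-3.750, -2.000), so ‖F‖₂ = 4.250.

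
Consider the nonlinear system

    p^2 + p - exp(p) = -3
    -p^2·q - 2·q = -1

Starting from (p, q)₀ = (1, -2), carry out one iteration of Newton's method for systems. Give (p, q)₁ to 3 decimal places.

(-7.099, -10.466)

At (1, -2): F = (2.28172, 7.000).
Jacobian J = [[2·p - exp(p) + 1, 0], [-2·p·q, -p^2 - 2]].
At the point, J = [[0.28172, 0.000], [4.000, -3.000]] (det J = -0.84515).
Solving J·Δ = −F gives Δ = (-8.099, -8.466).
Then the next iterate is (p, q)₁ = (-7.099, -10.466).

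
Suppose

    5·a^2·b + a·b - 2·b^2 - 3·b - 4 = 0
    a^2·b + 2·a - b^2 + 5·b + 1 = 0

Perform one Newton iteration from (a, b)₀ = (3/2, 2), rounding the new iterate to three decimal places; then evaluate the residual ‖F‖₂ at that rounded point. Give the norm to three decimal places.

45.838

At (3/2, 2): F = (7.500, 14.500).
Jacobian J = [[10·a·b + b, 5·a^2 + a - 4·b - 3], [2·a·b + 2, a^2 - 2·b + 5]].
At the point, J = [[32.000, 1.750], [8.000, 3.250]] (det J = 90.000).
Solving J·Δ = −F gives Δ = (0.011, -4.489).
Then the next iterate is (a, b)₁ = (1.511, -2.489).
Re-evaluating at (1.511, -2.489): F = (-41.09756, -20.30081), so ‖F‖₂ = 45.838.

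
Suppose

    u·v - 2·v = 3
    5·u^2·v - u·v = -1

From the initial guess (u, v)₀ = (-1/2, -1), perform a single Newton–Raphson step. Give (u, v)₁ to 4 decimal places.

At (-1/2, -1): F = (-0.5000, -0.7500).
Jacobian J = [[v, u - 2], [10·u·v - v, 5·u^2 - u]].
At the point, J = [[-1.0000, -2.5000], [6.0000, 1.7500]] (det J = 13.2500).
Solving J·Δ = −F gives Δ = (0.2075, -0.2830).
Then the next iterate is (u, v)₁ = (-0.2925, -1.2830).

(-0.2925, -1.2830)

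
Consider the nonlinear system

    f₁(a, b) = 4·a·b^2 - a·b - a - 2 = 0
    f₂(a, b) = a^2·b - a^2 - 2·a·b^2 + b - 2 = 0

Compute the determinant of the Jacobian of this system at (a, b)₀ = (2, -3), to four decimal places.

J = [[4·b^2 - b - 1, 8·a·b - a], [2·a·b - 2·a - 2·b^2, a^2 - 4·a·b + 1]].
At the point, J = [[38.0000, -50.0000], [-34.0000, 29.0000]].
det J = -598.0000.

-598.0000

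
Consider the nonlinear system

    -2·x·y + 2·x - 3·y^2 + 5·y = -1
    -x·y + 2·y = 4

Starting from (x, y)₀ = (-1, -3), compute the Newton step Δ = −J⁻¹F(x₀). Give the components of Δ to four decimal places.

(3.4902, 0.8431)

At (-1, -3): F = (-49.0000, -13.0000).
Jacobian J = [[-2·y + 2, -2·x - 6·y + 5], [-y, -x + 2]].
At the point, J = [[8.0000, 25.0000], [3.0000, 3.0000]] (det J = -51.0000).
Solving J·Δ = −F gives Δ = (3.4902, 0.8431).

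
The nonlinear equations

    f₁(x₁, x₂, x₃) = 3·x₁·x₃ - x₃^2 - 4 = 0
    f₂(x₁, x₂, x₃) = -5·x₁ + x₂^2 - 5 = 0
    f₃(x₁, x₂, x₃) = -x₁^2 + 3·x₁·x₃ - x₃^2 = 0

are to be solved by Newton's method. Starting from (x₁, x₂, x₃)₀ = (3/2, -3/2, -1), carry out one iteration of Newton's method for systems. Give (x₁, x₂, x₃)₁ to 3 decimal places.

(2.083, -5.889, 0.731)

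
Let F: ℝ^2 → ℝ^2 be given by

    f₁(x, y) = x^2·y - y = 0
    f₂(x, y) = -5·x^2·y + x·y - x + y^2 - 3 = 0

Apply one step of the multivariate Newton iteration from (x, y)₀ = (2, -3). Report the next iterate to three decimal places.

(1.650, -1.400)

At (2, -3): F = (-9.000, 58.000).
Jacobian J = [[2·x·y, x^2 - 1], [-10·x·y + y - 1, -5·x^2 + x + 2·y]].
At the point, J = [[-12.000, 3.000], [56.000, -24.000]] (det J = 120.000).
Solving J·Δ = −F gives Δ = (-0.350, 1.600).
Then the next iterate is (x, y)₁ = (1.650, -1.400).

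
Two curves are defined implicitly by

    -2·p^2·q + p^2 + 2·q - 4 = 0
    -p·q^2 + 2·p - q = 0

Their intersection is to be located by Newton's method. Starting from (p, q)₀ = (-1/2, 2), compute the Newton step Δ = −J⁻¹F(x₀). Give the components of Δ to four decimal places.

At (-1/2, 2): F = (-0.7500, -1.0000).
Jacobian J = [[-4·p·q + 2·p, -2·p^2 + 2], [-q^2 + 2, -2·p·q - 1]].
At the point, J = [[3.0000, 1.5000], [-2.0000, 1.0000]] (det J = 6.0000).
Solving J·Δ = −F gives Δ = (-0.1250, 0.7500).

(-0.1250, 0.7500)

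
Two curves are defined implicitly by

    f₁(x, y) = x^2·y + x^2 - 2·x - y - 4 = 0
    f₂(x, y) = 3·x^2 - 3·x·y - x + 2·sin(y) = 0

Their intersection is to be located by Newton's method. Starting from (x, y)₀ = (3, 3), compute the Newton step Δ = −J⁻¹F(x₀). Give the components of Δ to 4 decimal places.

(-0.7553, -0.7978)

At (3, 3): F = (23.0000, -2.717760).
Jacobian J = [[2·x·y + 2·x - 2, x^2 - 1], [6·x - 3·y - 1, -3·x + 2·cos(y)]].
At the point, J = [[22.0000, 8.0000], [8.0000, -10.979985]] (det J = -305.559670).
Solving J·Δ = −F gives Δ = (-0.7553, -0.7978).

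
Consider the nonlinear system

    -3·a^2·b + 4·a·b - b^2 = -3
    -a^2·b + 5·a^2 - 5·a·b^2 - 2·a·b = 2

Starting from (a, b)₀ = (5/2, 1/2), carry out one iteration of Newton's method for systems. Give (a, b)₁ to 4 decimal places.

(1.7731, 0.7434)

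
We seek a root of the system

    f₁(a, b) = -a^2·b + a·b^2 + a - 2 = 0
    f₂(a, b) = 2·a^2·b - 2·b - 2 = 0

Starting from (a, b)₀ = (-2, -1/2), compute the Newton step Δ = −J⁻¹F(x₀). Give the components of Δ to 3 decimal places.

At (-2, -1/2): F = (-2.500, -5.000).
Jacobian J = [[-2·a·b + b^2 + 1, -a^2 + 2·a·b], [4·a·b, 2·a^2 - 2]].
At the point, J = [[-0.750, -2.000], [4.000, 6.000]] (det J = 3.500).
Solving J·Δ = −F gives Δ = (7.143, -3.929).

(7.143, -3.929)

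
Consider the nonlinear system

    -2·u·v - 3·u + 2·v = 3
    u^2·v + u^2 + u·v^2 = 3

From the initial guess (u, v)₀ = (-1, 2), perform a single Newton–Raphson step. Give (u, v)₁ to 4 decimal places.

At (-1, 2): F = (8.0000, -4.0000).
Jacobian J = [[-2·v - 3, -2·u + 2], [2·u·v + 2·u + v^2, u^2 + 2·u·v]].
At the point, J = [[-7.0000, 4.0000], [-2.0000, -3.0000]] (det J = 29.0000).
Solving J·Δ = −F gives Δ = (0.2759, -1.5172).
Then the next iterate is (u, v)₁ = (-0.7241, 0.4828).

(-0.7241, 0.4828)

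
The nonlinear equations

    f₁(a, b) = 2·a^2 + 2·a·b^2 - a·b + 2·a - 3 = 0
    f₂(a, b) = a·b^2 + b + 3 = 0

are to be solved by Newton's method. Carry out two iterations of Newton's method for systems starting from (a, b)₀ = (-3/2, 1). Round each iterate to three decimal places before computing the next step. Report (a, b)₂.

At (-3/2, 1): F = (-3.000, 2.500).
Jacobian J = [[4·a + 2·b^2 - b + 2, 4·a·b - a], [b^2, 2·a·b + 1]].
At the point, J = [[-3.000, -4.500], [1.000, -2.000]] (det J = 10.500).
Solving J·Δ = −F gives Δ = (-1.643, 0.429).
Then the next iterate is (a, b)₁ = (-3.143, 1.429).
Round to (-3.143, 1.429) and repeat: F = (2.12598, -1.98913), J = [[-7.91692, -14.82239], [2.04204, -7.98269]].
Δ = (0.497, -0.122), so (a, b)₂ = (-2.646, 1.307).

(-2.646, 1.307)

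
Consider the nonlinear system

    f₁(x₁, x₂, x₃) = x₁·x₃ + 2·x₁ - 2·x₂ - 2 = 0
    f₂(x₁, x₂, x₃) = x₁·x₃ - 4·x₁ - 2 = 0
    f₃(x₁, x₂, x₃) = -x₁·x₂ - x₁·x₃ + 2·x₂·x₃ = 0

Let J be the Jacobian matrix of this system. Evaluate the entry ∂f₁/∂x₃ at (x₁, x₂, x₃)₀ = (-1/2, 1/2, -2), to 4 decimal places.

∂f₁/∂x₃ = x₁.
At (-1/2, 1/2, -2) this is -0.5000.

-0.5000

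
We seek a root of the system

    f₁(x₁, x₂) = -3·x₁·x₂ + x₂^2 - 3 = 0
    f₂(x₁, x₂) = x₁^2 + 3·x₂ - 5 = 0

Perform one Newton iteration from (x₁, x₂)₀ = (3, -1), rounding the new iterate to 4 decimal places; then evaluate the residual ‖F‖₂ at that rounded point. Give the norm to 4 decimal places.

0.9535

At (3, -1): F = (7.0000, 1.0000).
Jacobian J = [[-3·x₂, -3·x₁ + 2·x₂], [2·x₁, 3]].
At the point, J = [[3.0000, -11.0000], [6.0000, 3.0000]] (det J = 75.0000).
Solving J·Δ = −F gives Δ = (-0.4267, 0.5200).
Then the next iterate is (x₁, x₂)₁ = (2.5733, -0.4800).
Re-evaluating at (2.5733, -0.4800): F = (0.935952, 0.181873), so ‖F‖₂ = 0.9535.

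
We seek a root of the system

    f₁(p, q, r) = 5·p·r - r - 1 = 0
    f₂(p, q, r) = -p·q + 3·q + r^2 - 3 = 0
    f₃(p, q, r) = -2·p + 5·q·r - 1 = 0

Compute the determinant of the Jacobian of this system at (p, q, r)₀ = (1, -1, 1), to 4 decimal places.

-64.0000

J = [[5·r, 0, 5·p - 1], [-q, -p + 3, 2·r], [-2, 5·r, 5·q]].
At the point, J = [[5.0000, 0.0000, 4.0000], [1.0000, 2.0000, 2.0000], [-2.0000, 5.0000, -5.0000]].
det J = -64.0000.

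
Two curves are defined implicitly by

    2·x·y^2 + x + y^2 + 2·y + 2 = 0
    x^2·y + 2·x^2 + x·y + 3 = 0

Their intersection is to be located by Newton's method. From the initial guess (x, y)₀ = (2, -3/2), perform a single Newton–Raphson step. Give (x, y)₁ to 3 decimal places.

(-0.519, -1.623)

At (2, -3/2): F = (12.250, 2.000).
Jacobian J = [[2·y^2 + 1, 4·x·y + 2·y + 2], [2·x·y + 4·x + y, x^2 + x]].
At the point, J = [[5.500, -13.000], [0.500, 6.000]] (det J = 39.500).
Solving J·Δ = −F gives Δ = (-2.519, -0.123).
Then the next iterate is (x, y)₁ = (-0.519, -1.623).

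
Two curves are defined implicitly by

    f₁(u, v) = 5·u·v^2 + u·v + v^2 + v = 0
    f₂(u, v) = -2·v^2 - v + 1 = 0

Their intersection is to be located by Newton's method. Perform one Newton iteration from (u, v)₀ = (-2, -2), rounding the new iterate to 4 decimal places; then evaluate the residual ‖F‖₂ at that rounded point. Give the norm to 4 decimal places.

At (-2, -2): F = (-34.0000, -5.0000).
Jacobian J = [[5·v^2 + v, 10·u·v + u + 2·v + 1], [0, -4·v - 1]].
At the point, J = [[18.0000, 35.0000], [0.0000, 7.0000]] (det J = 126.0000).
Solving J·Δ = −F gives Δ = (0.5000, 0.7143).
Then the next iterate is (u, v)₁ = (-1.5000, -1.2857).
Re-evaluating at (-1.5000, -1.2857): F = (-10.101809, -1.020349), so ‖F‖₂ = 10.1532.

10.1532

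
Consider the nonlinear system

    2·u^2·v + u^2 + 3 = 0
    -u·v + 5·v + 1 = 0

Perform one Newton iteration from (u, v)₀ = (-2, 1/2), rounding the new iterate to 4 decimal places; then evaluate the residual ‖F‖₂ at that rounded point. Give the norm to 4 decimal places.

At (-2, 1/2): F = (11.0000, 4.5000).
Jacobian J = [[4·u·v + 2·u, 2·u^2], [-v, -u + 5]].
At the point, J = [[-8.0000, 8.0000], [-0.5000, 7.0000]] (det J = -52.0000).
Solving J·Δ = −F gives Δ = (0.7885, -0.5865).
Then the next iterate is (u, v)₁ = (-1.2115, -0.0865).
Re-evaluating at (-1.2115, -0.0865): F = (4.213815, 0.462705), so ‖F‖₂ = 4.2391.

4.2391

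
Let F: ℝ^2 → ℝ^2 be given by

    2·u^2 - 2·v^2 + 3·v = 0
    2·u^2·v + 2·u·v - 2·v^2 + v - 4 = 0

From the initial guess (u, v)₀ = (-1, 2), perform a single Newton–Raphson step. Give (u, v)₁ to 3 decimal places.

At (-1, 2): F = (0.000, -10.000).
Jacobian J = [[4·u, -4·v + 3], [4·u·v + 2·v, 2·u^2 + 2·u - 4·v + 1]].
At the point, J = [[-4.000, -5.000], [-4.000, -7.000]] (det J = 8.000).
Solving J·Δ = −F gives Δ = (6.250, -5.000).
Then the next iterate is (u, v)₁ = (5.250, -3.000).

(5.250, -3.000)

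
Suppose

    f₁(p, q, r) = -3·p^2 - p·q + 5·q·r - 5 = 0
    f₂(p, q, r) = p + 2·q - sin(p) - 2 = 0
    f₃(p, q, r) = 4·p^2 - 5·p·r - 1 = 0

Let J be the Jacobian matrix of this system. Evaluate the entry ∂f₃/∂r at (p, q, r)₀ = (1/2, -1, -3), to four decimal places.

-2.5000

∂f₃/∂r = -5·p.
At (1/2, -1, -3) this is -2.5000.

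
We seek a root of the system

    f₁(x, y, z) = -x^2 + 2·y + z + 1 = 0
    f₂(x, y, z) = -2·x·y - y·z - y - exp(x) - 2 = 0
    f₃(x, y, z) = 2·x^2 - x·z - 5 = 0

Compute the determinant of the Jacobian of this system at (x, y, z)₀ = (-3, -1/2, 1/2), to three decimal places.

119.049

J = [[-2·x, 2, 1], [-2·y - exp(x), -2·x - z - 1, -y], [4·x - z, 0, -x]].
At the point, J = [[6.000, 2.000, 1.000], [0.95021, 4.500, 0.500], [-12.500, 0.000, 3.000]].
det J = 119.049.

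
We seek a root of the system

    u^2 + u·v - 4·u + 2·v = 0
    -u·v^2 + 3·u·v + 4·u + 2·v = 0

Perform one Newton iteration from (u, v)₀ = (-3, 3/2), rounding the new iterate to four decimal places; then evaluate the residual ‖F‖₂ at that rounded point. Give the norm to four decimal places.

At (-3, 3/2): F = (19.5000, -15.7500).
Jacobian J = [[2·u + v - 4, u + 2], [-v^2 + 3·v + 4, -2·u·v + 3·u + 2]].
At the point, J = [[-8.5000, -1.0000], [6.2500, 2.0000]] (det J = -10.7500).
Solving J·Δ = −F gives Δ = (2.1628, 1.1163).
Then the next iterate is (u, v)₁ = (-0.8372, 2.6163).
Re-evaluating at (-0.8372, 2.6163): F = (7.091937, 1.043356), so ‖F‖₂ = 7.1683.

7.1683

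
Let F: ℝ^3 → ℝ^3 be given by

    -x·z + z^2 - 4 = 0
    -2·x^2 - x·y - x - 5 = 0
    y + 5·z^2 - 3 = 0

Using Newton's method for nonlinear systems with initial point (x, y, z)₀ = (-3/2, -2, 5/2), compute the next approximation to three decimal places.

At (-3/2, -2, 5/2): F = (6.000, -11.000, 26.250).
Jacobian J = [[-z, 0, -x + 2·z], [-4·x - y - 1, -x, 0], [0, 1, 10·z]].
At the point, J = [[-2.500, 0.000, 6.500], [7.000, 1.500, 0.000], [0.000, 1.000, 25.000]] (det J = -48.250).
Solving J·Δ = −F gives Δ = (-2.123, 17.241, -1.740).
Then the next iterate is (x, y, z)₁ = (-3.623, 15.241, 0.760).

(-3.623, 15.241, 0.760)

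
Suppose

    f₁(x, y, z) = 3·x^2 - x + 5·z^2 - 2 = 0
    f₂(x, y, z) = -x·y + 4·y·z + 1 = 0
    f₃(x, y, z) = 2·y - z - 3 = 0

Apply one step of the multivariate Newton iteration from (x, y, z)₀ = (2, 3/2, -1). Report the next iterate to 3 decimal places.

(2.611, 1.986, 0.972)

At (2, 3/2, -1): F = (13.000, -8.000, 1.000).
Jacobian J = [[6·x - 1, 0, 10·z], [-y, -x + 4·z, 4·y], [0, 2, -1]].
At the point, J = [[11.000, 0.000, -10.000], [-1.500, -6.000, 6.000], [0.000, 2.000, -1.000]] (det J = -36.000).
Solving J·Δ = −F gives Δ = (0.611, 0.486, 1.972).
Then the next iterate is (x, y, z)₁ = (2.611, 1.986, 0.972).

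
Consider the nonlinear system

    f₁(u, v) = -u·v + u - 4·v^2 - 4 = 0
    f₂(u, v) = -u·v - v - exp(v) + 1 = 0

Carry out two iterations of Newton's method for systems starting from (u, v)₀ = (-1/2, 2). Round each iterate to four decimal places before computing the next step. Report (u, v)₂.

At (-1/2, 2): F = (-19.5000, -7.389056).
Jacobian J = [[-v + 1, -u - 8·v], [-v, -u - exp(v) - 1]].
At the point, J = [[-1.0000, -15.5000], [-2.0000, -7.889056]] (det J = -23.110944).
Solving J·Δ = −F gives Δ = (1.7008, -1.3678).
Then the next iterate is (u, v)₁ = (1.2008, 0.6322).
Round to (1.2008, 0.6322) and repeat: F = (-5.157053, -2.273092), J = [[0.3678, -6.2584], [-0.6322, -4.082546]].
Δ = (1.2510, -0.7505), so (u, v)₂ = (2.4518, -0.1183).

(2.4518, -0.1183)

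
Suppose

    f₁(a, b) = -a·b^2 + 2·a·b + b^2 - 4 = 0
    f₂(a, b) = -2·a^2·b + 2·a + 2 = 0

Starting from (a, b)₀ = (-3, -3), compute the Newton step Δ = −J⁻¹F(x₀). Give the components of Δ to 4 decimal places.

(0.8000, 1.2667)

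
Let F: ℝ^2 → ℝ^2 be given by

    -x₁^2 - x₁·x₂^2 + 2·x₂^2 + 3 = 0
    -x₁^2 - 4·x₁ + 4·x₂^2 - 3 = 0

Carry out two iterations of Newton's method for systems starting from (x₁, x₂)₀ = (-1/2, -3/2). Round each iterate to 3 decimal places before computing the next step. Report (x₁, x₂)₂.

At (-1/2, -3/2): F = (8.375, 7.750).
Jacobian J = [[-2·x₁ - x₂^2, -2·x₁·x₂ + 4·x₂], [-2·x₁ - 4, 8·x₂]].
At the point, J = [[-1.250, -7.500], [-3.000, -12.000]] (det J = -7.500).
Solving J·Δ = −F gives Δ = (-5.650, 2.058).
Then the next iterate is (x₁, x₂)₁ = (-6.150, 0.558).
Round to (-6.150, 0.558) and repeat: F = (-32.28488, -14.97704), J = [[11.98864, 9.09540], [8.300, 4.464]].
Δ = (-0.359, 4.023), so (x₁, x₂)₂ = (-6.509, 4.581).

(-6.509, 4.581)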